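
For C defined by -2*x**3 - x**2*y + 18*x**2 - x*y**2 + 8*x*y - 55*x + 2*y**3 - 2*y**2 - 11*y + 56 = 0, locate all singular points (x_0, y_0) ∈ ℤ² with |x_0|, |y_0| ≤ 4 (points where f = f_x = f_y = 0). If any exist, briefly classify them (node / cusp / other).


Singular points: {(3, 1)}; classification: node.

Compute partial derivatives:
  f_x = -6*x**2 - 2*x*y + 36*x - y**2 + 8*y - 55.
  f_y = -x**2 - 2*x*y + 8*x + 6*y**2 - 4*y - 11.
Scan x_0 ∈ {−4, ..., 4}. For each x_0, f_y(x_0, y) is a polynomial in y; find its integer roots y ∈ {−4, ..., 4}, then test f_x and f at those candidates.
  x = -4: f_y(-4, y) = 6*y**2 + 4*y - 59; no integer root y with |y| ≤ 4.
  x = -3: f_y(-3, y) = 6*y**2 + 2*y - 44; no integer root y with |y| ≤ 4.
  x = -2: f_y(-2, y) = 6*y**2 - 31; no integer root y with |y| ≤ 4.
  x = -1: f_y(-1, y) = 6*y**2 - 2*y - 20; vanishes at y ∈ {2}. (-1, 2): f_x = -81 ≠ 0.
  x = 0: f_y(0, y) = 6*y**2 - 4*y - 11; no integer root y with |y| ≤ 4.
  x = 1: f_y(1, y) = 6*y**2 - 6*y - 4; no integer root y with |y| ≤ 4.
  x = 2: f_y(2, y) = 6*y**2 - 8*y + 1; no integer root y with |y| ≤ 4.
  x = 3: f_y(3, y) = 6*y**2 - 10*y + 4; vanishes at y ∈ {1}. (3, 1): f_x = 0, f = 0 — SINGULAR.
  x = 4: f_y(4, y) = 6*y**2 - 12*y + 5; no integer root y with |y| ≤ 4.
Only singular point on the grid: (3, 1).
Classify: substitute x = 3 + u, y = 1 + v and expand: f = -2*u**3 - u**2*v - u**2 - u*v**2 + 2*v**3 + v**2.
No constant or linear terms (consistent with a singular point). Quadratic part: -u**2 + v**2. Cubic part: -2*u**3 - u**2*v - u*v**2 + 2*v**3.
The quadratic part v**2 - u**2 = (v − u)(v + u) splits into two distinct linear factors, so there are two distinct tangent lines y − 1 = ±(x − 3) — this is a node (ordinary double point).
Classification: node.


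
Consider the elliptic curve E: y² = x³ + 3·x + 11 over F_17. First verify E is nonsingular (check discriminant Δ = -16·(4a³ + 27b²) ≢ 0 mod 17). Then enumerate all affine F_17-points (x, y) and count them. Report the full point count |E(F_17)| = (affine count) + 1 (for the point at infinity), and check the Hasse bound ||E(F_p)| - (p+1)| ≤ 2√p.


Affine points = {(1, 7), (1, 10), (2, 5), (2, 12), (3, 8), (3, 9), (4, 6), (4, 11), (5, 7), (5, 10), (7, 1), (7, 16), (9, 6), (9, 11), (10, 2), (10, 15), (11, 7), (11, 10), (14, 3), (14, 14)}; affine count = 20; |E(F_17)| = 21.

Discriminant check: Δ ∝ 4a³ + 27b² = 4·3³ + 27·11² = 4·27 + 27·121 ≡ 9 (mod 17). Nonzero ⇒ E is nonsingular.
For each x ∈ F_17, compute rhs = x³ + 3·x + 11 mod 17, then count y ∈ F_17 with y² ≡ rhs.
  x = 0: rhs = 11, matching y values: none (0 points).
  x = 1: rhs = 15, matching y values: 7, 10 (2 points).
  x = 2: rhs = 8, matching y values: 5, 12 (2 points).
  x = 3: rhs = 13, matching y values: 8, 9 (2 points).
  x = 4: rhs = 2, matching y values: 6, 11 (2 points).
  x = 5: rhs = 15, matching y values: 7, 10 (2 points).
  x = 6: rhs = 7, matching y values: none (0 points).
  x = 7: rhs = 1, matching y values: 1, 16 (2 points).
  x = 8: rhs = 3, matching y values: none (0 points).
  x = 9: rhs = 2, matching y values: 6, 11 (2 points).
  x = 10: rhs = 4, matching y values: 2, 15 (2 points).
  x = 11: rhs = 15, matching y values: 7, 10 (2 points).
  x = 12: rhs = 7, matching y values: none (0 points).
  x = 13: rhs = 3, matching y values: none (0 points).
  x = 14: rhs = 9, matching y values: 3, 14 (2 points).
  x = 15: rhs = 14, matching y values: none (0 points).
  x = 16: rhs = 7, matching y values: none (0 points).
Total affine count: 20.
Full point count |E(F_17)| = 20 + 1 = 21.
Hasse bound: |21 − (17+1)| = |3| = 3 ≤ 2√17 ≈ 8.2462 ✓.


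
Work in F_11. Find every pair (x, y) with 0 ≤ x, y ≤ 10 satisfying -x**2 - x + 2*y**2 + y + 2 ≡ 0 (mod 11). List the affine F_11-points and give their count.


Affine F_11-points: {(1, 0), (1, 5), (2, 8), (3, 2), (3, 3), (5, 7), (5, 9), (7, 2), (7, 3), (8, 8), (9, 0), (9, 5)}; count = 12.

For each of the 121 pairs (x, y) ∈ F_11², evaluate f(x, y) mod 11. Record the zeros.
  x = 0: [0↦2, 1↦5, 2↦1, 3↦1, 4↦5, 5↦2, 6↦3, 7↦8, 8↦6, 9↦8, 10↦3]  zeros at y ∈ ∅
  x = 1: [0↦0, 1↦3, 2↦10, 3↦10, 4↦3, 5↦0, 6↦1, 7↦6, 8↦4, 9↦6, 10↦1]  zeros at y ∈ {0, 5}
  x = 2: [0↦7, 1↦10, 2↦6, 3↦6, 4↦10, 5↦7, 6↦8, 7↦2, 8↦0, 9↦2, 10↦8]  zeros at y ∈ {8}
  x = 3: [0↦1, 1↦4, 2↦0, 3↦0, 4↦4, 5↦1, 6↦2, 7↦7, 8↦5, 9↦7, 10↦2]  zeros at y ∈ {2, 3}
  x = 4: [0↦4, 1↦7, 2↦3, 3↦3, 4↦7, 5↦4, 6↦5, 7↦10, 8↦8, 9↦10, 10↦5]  zeros at y ∈ ∅
  x = 5: [0↦5, 1↦8, 2↦4, 3↦4, 4↦8, 5↦5, 6↦6, 7↦0, 8↦9, 9↦0, 10↦6]  zeros at y ∈ {7, 9}
  x = 6: [0↦4, 1↦7, 2↦3, 3↦3, 4↦7, 5↦4, 6↦5, 7↦10, 8↦8, 9↦10, 10↦5]  zeros at y ∈ ∅
  x = 7: [0↦1, 1↦4, 2↦0, 3↦0, 4↦4, 5↦1, 6↦2, 7↦7, 8↦5, 9↦7, 10↦2]  zeros at y ∈ {2, 3}
  x = 8: [0↦7, 1↦10, 2↦6, 3↦6, 4↦10, 5↦7, 6↦8, 7↦2, 8↦0, 9↦2, 10↦8]  zeros at y ∈ {8}
  x = 9: [0↦0, 1↦3, 2↦10, 3↦10, 4↦3, 5↦0, 6↦1, 7↦6, 8↦4, 9↦6, 10↦1]  zeros at y ∈ {0, 5}
  x = 10: [0↦2, 1↦5, 2↦1, 3↦1, 4↦5, 5↦2, 6↦3, 7↦8, 8↦6, 9↦8, 10↦3]  zeros at y ∈ ∅
Collecting zeros: affine points = {(1, 0), (1, 5), (2, 8), (3, 2), (3, 3), (5, 7), (5, 9), (7, 2), (7, 3), (8, 8), (9, 0), (9, 5)}.
Total count |C(F_11)_aff| = 12.


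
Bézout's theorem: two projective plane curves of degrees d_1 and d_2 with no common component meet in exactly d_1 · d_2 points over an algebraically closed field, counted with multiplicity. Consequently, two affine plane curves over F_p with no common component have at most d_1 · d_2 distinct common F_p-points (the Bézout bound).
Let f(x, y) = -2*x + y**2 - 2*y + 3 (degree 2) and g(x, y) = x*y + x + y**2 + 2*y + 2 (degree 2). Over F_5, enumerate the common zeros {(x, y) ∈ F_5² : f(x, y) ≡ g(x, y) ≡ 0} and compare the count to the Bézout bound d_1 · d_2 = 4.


Common zeros: ∅; count = 0; Bézout bound = 4.

deg(f) = 2, deg(g) = 2, so Bézout bound = 4.
Scan x ∈ F_5. For each x, list the y ∈ F_5 with f(x, y) ≡ 0 and those with g(x, y) ≡ 0 (mod 5); the common zeros in that column are the intersection.
  x = 0: f ≡ 0 at y ∈ ∅; g ≡ 0 at y ∈ {1, 2}; common: ∅.
  x = 1: f ≡ 0 at y ∈ {1}; g ≡ 0 at y ∈ ∅; common: ∅.
  x = 2: f ≡ 0 at y ∈ ∅; g ≡ 0 at y ∈ {3}; common: ∅.
  x = 3: f ≡ 0 at y ∈ {3, 4}; g ≡ 0 at y ∈ {0}; common: ∅.
  x = 4: f ≡ 0 at y ∈ {0, 2}; g ≡ 0 at y ∈ ∅; common: ∅.
Collecting: common zeros = ∅, so the count is 0.
Comparison with the Bézout bound: 0 ≤ 4 = deg(f)·deg(g), as expected for curves with no common component (the affine F_5-count falls short of the bound because intersections may lie at infinity, over extension fields, or carry multiplicity).


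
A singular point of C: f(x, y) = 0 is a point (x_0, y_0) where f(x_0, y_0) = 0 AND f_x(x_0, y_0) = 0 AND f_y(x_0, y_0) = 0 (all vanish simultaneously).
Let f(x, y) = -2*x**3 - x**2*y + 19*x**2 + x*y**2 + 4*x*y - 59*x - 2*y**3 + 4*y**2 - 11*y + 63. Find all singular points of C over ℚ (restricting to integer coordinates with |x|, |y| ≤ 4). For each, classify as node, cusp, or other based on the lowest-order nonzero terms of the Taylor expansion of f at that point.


Singular points: {(3, 1)}; classification: cusp.

Compute partial derivatives:
  f_x = -6*x**2 - 2*x*y + 38*x + y**2 + 4*y - 59.
  f_y = -x**2 + 2*x*y + 4*x - 6*y**2 + 8*y - 11.
Scan x_0 ∈ {−4, ..., 4}. For each x_0, f_y(x_0, y) is a polynomial in y; find its integer roots y ∈ {−4, ..., 4}, then test f_x and f at those candidates.
  x = -4: f_y(-4, y) = -6*y**2 - 43; no integer root y with |y| ≤ 4.
  x = -3: f_y(-3, y) = -6*y**2 + 2*y - 32; no integer root y with |y| ≤ 4.
  x = -2: f_y(-2, y) = -6*y**2 + 4*y - 23; no integer root y with |y| ≤ 4.
  x = -1: f_y(-1, y) = -6*y**2 + 6*y - 16; no integer root y with |y| ≤ 4.
  x = 0: f_y(0, y) = -6*y**2 + 8*y - 11; no integer root y with |y| ≤ 4.
  x = 1: f_y(1, y) = -6*y**2 + 10*y - 8; no integer root y with |y| ≤ 4.
  x = 2: f_y(2, y) = -6*y**2 + 12*y - 7; no integer root y with |y| ≤ 4.
  x = 3: f_y(3, y) = -6*y**2 + 14*y - 8; vanishes at y ∈ {1}. (3, 1): f_x = 0, f = 0 — SINGULAR.
  x = 4: f_y(4, y) = -6*y**2 + 16*y - 11; no integer root y with |y| ≤ 4.
Only singular point on the grid: (3, 1).
Classify: substitute x = 3 + u, y = 1 + v and expand: f = -2*u**3 - u**2*v + u*v**2 - 2*v**3 + v**2.
No constant or linear terms (consistent with a singular point). Quadratic part: v**2. Cubic part: -2*u**3 - u**2*v + u*v**2 - 2*v**3.
The quadratic part v**2 is a perfect square, so there is a single (double) tangent line v = 0, i.e. y = 1. Restricting the cubic part to that line (v = 0) leaves -2*u**3 ≠ 0, so f is not divisible by v and the branch is v² ≈ 2*u**3 to lowest order — this is a cusp.
Classification: cusp.


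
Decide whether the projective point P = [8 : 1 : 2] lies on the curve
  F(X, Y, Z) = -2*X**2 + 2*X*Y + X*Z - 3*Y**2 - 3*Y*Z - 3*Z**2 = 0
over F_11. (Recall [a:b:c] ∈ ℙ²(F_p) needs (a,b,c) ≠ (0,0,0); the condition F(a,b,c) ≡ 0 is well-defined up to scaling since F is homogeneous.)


F(8,1,2) ≡ 4 (mod 11); P is NOT on the curve.

Evaluate F(8, 1, 2) term-by-term (mod 11).
  -2*X**2 ↦ -2·64·1·1 = -128
  2*X*Y ↦ 2·8·1·1 = 16
  X*Z ↦ 1·8·1·2 = 16
  -3*Y**2 ↦ -3·1·1·1 = -3
  -3*Y*Z ↦ -3·1·1·2 = -6
  -3*Z**2 ↦ -3·1·1·4 = -12
Sum: F(8, 1, 2) = (-128) + (16) + (16) + (-3) + (-6) + (-12) = -117.
Reducing mod 11: -117 ≡ 4 (mod 11).
Since F(a, b, c) ≡ 4 ≠ 0 (mod 11), P does NOT lie on the curve.


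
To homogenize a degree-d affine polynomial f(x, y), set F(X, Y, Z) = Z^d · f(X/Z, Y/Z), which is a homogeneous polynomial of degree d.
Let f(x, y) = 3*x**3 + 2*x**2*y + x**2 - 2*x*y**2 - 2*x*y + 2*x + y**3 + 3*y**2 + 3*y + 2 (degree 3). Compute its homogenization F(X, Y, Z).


F(X, Y, Z) = 3*X**3 + 2*X**2*Y + X**2*Z - 2*X*Y**2 - 2*X*Y*Z + 2*X*Z**2 + Y**3 + 3*Y**2*Z + 3*Y*Z**2 + 2*Z**3

deg(f) = 3.
Substitute x = X/Z, y = Y/Z into f, then multiply by Z^3.
  monomial 3·x^3·y^0 ↦ 3·X^3·Y^0·Z^0.
  monomial 2·x^2·y^1 ↦ 2·X^2·Y^1·Z^0.
  monomial 1·x^2·y^0 ↦ 1·X^2·Y^0·Z^1.
  monomial -2·x^1·y^2 ↦ -2·X^1·Y^2·Z^0.
  monomial -2·x^1·y^1 ↦ -2·X^1·Y^1·Z^1.
  monomial 2·x^1·y^0 ↦ 2·X^1·Y^0·Z^2.
  monomial 1·x^0·y^3 ↦ 1·X^0·Y^3·Z^0.
  monomial 3·x^0·y^2 ↦ 3·X^0·Y^2·Z^1.
  monomial 3·x^0·y^1 ↦ 3·X^0·Y^1·Z^2.
  monomial 2·x^0·y^0 ↦ 2·X^0·Y^0·Z^3.
Collecting: F(X, Y, Z) = 3*X**3 + 2*X**2*Y + X**2*Z - 2*X*Y**2 - 2*X*Y*Z + 2*X*Z**2 + Y**3 + 3*Y**2*Z + 3*Y*Z**2 + 2*Z**3.


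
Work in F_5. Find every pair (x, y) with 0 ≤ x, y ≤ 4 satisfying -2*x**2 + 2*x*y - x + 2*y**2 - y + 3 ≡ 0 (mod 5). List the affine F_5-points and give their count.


Affine F_5-points: {(1, 0), (1, 2), (2, 3), (3, 2), (3, 3)}; count = 5.

For each of the 25 pairs (x, y) ∈ F_5², evaluate f(x, y) mod 5. Record the zeros.
  x = 0: [0↦3, 1↦4, 2↦4, 3↦3, 4↦1]  zeros at y ∈ ∅
  x = 1: [0↦0, 1↦3, 2↦0, 3↦1, 4↦1]  zeros at y ∈ {0, 2}
  x = 2: [0↦3, 1↦3, 2↦2, 3↦0, 4↦2]  zeros at y ∈ {3}
  x = 3: [0↦2, 1↦4, 2↦0, 3↦0, 4↦4]  zeros at y ∈ {2, 3}
  x = 4: [0↦2, 1↦1, 2↦4, 3↦1, 4↦2]  zeros at y ∈ ∅
Collecting zeros: affine points = {(1, 0), (1, 2), (2, 3), (3, 2), (3, 3)}.
Total count |C(F_5)_aff| = 5.


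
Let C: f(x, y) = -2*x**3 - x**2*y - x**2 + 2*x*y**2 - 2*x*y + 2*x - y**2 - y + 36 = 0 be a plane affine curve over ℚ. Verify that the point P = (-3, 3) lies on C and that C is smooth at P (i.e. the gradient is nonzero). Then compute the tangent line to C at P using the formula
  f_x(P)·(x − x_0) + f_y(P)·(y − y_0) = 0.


Tangent line at P: -16*x - 46*y + 90 = 0.

Step 1: f(-3, 3) = 0, so P lies on C.
Step 2: partial derivatives
  f_x(x, y) = -6*x**2 - 2*x*y - 2*x + 2*y**2 - 2*y + 2, f_y(x, y) = -x**2 + 4*x*y - 2*x - 2*y - 1.
  f_x(P) = -16, f_y(P) = -46 (gradient nonzero, so P is smooth).
Step 3: tangent line at P: -16·(x − -3) + -46·(y − 3) = 0.
Expanding: -16*x - 46*y + 90 = 0.


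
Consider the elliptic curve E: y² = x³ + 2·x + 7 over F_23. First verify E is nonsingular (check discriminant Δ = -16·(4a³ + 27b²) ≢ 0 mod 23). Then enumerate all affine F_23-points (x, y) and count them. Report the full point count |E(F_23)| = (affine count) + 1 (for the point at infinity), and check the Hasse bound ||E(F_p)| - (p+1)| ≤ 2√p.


Affine points = {(5, 2), (5, 21), (8, 11), (8, 12), (9, 8), (9, 15), (11, 7), (11, 16), (15, 10), (15, 13), (16, 8), (16, 15), (17, 3), (17, 20), (19, 2), (19, 21), (21, 8), (21, 15), (22, 2), (22, 21)}; affine count = 20; |E(F_23)| = 21.

Discriminant check: Δ ∝ 4a³ + 27b² = 4·2³ + 27·7² = 4·8 + 27·49 ≡ 21 (mod 23). Nonzero ⇒ E is nonsingular.
For each x ∈ F_23, compute rhs = x³ + 2·x + 7 mod 23, then count y ∈ F_23 with y² ≡ rhs.
  x = 0: rhs = 7, matching y values: none (0 points).
  x = 1: rhs = 10, matching y values: none (0 points).
  x = 2: rhs = 19, matching y values: none (0 points).
  x = 3: rhs = 17, matching y values: none (0 points).
  x = 4: rhs = 10, matching y values: none (0 points).
  x = 5: rhs = 4, matching y values: 2, 21 (2 points).
  x = 6: rhs = 5, matching y values: none (0 points).
  x = 7: rhs = 19, matching y values: none (0 points).
  x = 8: rhs = 6, matching y values: 11, 12 (2 points).
  x = 9: rhs = 18, matching y values: 8, 15 (2 points).
  x = 10: rhs = 15, matching y values: none (0 points).
  x = 11: rhs = 3, matching y values: 7, 16 (2 points).
  x = 12: rhs = 11, matching y values: none (0 points).
  x = 13: rhs = 22, matching y values: none (0 points).
  x = 14: rhs = 19, matching y values: none (0 points).
  x = 15: rhs = 8, matching y values: 10, 13 (2 points).
  x = 16: rhs = 18, matching y values: 8, 15 (2 points).
  x = 17: rhs = 9, matching y values: 3, 20 (2 points).
  x = 18: rhs = 10, matching y values: none (0 points).
  x = 19: rhs = 4, matching y values: 2, 21 (2 points).
  x = 20: rhs = 20, matching y values: none (0 points).
  x = 21: rhs = 18, matching y values: 8, 15 (2 points).
  x = 22: rhs = 4, matching y values: 2, 21 (2 points).
Total affine count: 20.
Full point count |E(F_23)| = 20 + 1 = 21.
Hasse bound: |21 − (23+1)| = |-3| = 3 ≤ 2√23 ≈ 9.5917 ✓.


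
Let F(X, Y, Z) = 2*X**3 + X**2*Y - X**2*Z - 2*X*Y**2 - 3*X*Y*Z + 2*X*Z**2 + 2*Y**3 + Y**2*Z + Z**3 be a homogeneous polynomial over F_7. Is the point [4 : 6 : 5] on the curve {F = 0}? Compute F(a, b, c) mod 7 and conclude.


F(4,6,5) ≡ 6 (mod 7); P is NOT on the curve.

Evaluate F(4, 6, 5) term-by-term (mod 7).
  2*X**3 ↦ 2·64·1·1 = 128
  X**2*Y ↦ 1·16·6·1 = 96
  -X**2*Z ↦ -1·16·1·5 = -80
  -2*X*Y**2 ↦ -2·4·36·1 = -288
  -3*X*Y*Z ↦ -3·4·6·5 = -360
  2*X*Z**2 ↦ 2·4·1·25 = 200
  2*Y**3 ↦ 2·1·216·1 = 432
  Y**2*Z ↦ 1·1·36·5 = 180
  Z**3 ↦ 1·1·1·125 = 125
Sum: F(4, 6, 5) = (128) + (96) + (-80) + (-288) + (-360) + (200) + (432) + (180) + (125) = 433.
Reducing mod 7: 433 ≡ 6 (mod 7).
Since F(a, b, c) ≡ 6 ≠ 0 (mod 7), P does NOT lie on the curve.


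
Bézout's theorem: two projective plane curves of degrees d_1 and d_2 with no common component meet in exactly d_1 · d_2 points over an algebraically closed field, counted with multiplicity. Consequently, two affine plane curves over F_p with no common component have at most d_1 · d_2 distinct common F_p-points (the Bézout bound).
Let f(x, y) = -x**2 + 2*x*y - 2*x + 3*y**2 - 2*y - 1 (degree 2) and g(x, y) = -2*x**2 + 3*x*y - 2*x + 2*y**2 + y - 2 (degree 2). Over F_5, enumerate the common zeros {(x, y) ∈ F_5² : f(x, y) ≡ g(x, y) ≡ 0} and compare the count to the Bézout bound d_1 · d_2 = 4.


Common zeros: {(4, 3)}; count = 1; Bézout bound = 4.

deg(f) = 2, deg(g) = 2, so Bézout bound = 4.
Scan x ∈ F_5. For each x, list the y ∈ F_5 with f(x, y) ≡ 0 and those with g(x, y) ≡ 0 (mod 5); the common zeros in that column are the intersection.
  x = 0: f ≡ 0 at y ∈ {1, 3}; g ≡ 0 at y ∈ ∅; common: ∅.
  x = 1: f ≡ 0 at y ∈ ∅; g ≡ 0 at y ∈ {1, 2}; common: ∅.
  x = 2: f ≡ 0 at y ∈ ∅; g ≡ 0 at y ∈ {1, 3}; common: ∅.
  x = 3: f ≡ 0 at y ∈ ∅; g ≡ 0 at y ∈ ∅; common: ∅.
  x = 4: f ≡ 0 at y ∈ {0, 3}; g ≡ 0 at y ∈ {3}; common: {3}.
Collecting: common zeros = {(4, 3)}, so the count is 1.
Comparison with the Bézout bound: 1 ≤ 4 = deg(f)·deg(g), as expected for curves with no common component (the affine F_5-count falls short of the bound because intersections may lie at infinity, over extension fields, or carry multiplicity).


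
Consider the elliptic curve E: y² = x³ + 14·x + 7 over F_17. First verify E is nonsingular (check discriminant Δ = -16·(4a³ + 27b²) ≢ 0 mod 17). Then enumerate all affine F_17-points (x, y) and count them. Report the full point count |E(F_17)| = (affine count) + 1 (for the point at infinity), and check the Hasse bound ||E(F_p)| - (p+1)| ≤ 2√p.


Affine points = {(2, 3), (2, 14), (3, 5), (3, 12), (4, 5), (4, 12), (5, 7), (5, 10), (6, 1), (6, 16), (8, 6), (8, 11), (10, 5), (10, 12), (11, 8), (11, 9), (12, 4), (12, 13), (16, 3), (16, 14)}; affine count = 20; |E(F_17)| = 21.

Discriminant check: Δ ∝ 4a³ + 27b² = 4·14³ + 27·7² = 4·2744 + 27·49 ≡ 8 (mod 17). Nonzero ⇒ E is nonsingular.
For each x ∈ F_17, compute rhs = x³ + 14·x + 7 mod 17, then count y ∈ F_17 with y² ≡ rhs.
  x = 0: rhs = 7, matching y values: none (0 points).
  x = 1: rhs = 5, matching y values: none (0 points).
  x = 2: rhs = 9, matching y values: 3, 14 (2 points).
  x = 3: rhs = 8, matching y values: 5, 12 (2 points).
  x = 4: rhs = 8, matching y values: 5, 12 (2 points).
  x = 5: rhs = 15, matching y values: 7, 10 (2 points).
  x = 6: rhs = 1, matching y values: 1, 16 (2 points).
  x = 7: rhs = 6, matching y values: none (0 points).
  x = 8: rhs = 2, matching y values: 6, 11 (2 points).
  x = 9: rhs = 12, matching y values: none (0 points).
  x = 10: rhs = 8, matching y values: 5, 12 (2 points).
  x = 11: rhs = 13, matching y values: 8, 9 (2 points).
  x = 12: rhs = 16, matching y values: 4, 13 (2 points).
  x = 13: rhs = 6, matching y values: none (0 points).
  x = 14: rhs = 6, matching y values: none (0 points).
  x = 15: rhs = 5, matching y values: none (0 points).
  x = 16: rhs = 9, matching y values: 3, 14 (2 points).
Total affine count: 20.
Full point count |E(F_17)| = 20 + 1 = 21.
Hasse bound: |21 − (17+1)| = |3| = 3 ≤ 2√17 ≈ 8.2462 ✓.


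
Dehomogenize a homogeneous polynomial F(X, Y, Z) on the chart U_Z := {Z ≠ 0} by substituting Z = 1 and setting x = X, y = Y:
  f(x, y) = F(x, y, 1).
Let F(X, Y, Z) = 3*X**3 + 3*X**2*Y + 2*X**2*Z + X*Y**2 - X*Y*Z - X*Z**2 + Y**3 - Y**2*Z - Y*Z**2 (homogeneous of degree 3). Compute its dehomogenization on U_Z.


f(x, y) = 3*x**3 + 3*x**2*y + 2*x**2 + x*y**2 - x*y - x + y**3 - y**2 - y

On U_Z we set Z = 1. Each monomial c·X^i·Y^j·Z^k in F becomes c·x^i·y^j·1^k = c·x^i·y^j.
Substituting Z = 1: F(X, Y, 1) = 3*x**3 + 3*x**2*y + 2*x**2 + x*y**2 - x*y - x + y**3 - y**2 - y.
Note: deg(f) ≤ deg(F) = 3; strict inequality happens when F is divisible by Z (lost terms).


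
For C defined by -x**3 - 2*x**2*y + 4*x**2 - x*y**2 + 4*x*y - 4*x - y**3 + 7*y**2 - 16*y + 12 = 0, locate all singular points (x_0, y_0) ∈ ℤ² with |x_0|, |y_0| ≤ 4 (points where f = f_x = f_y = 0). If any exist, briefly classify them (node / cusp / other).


Singular points: {(0, 2)}; classification: cusp.

Compute partial derivatives:
  f_x = -3*x**2 - 4*x*y + 8*x - y**2 + 4*y - 4.
  f_y = -2*x**2 - 2*x*y + 4*x - 3*y**2 + 14*y - 16.
Scan x_0 ∈ {−4, ..., 4}. For each x_0, f_y(x_0, y) is a polynomial in y; find its integer roots y ∈ {−4, ..., 4}, then test f_x and f at those candidates.
  x = -4: f_y(-4, y) = -3*y**2 + 22*y - 64; no integer root y with |y| ≤ 4.
  x = -3: f_y(-3, y) = -3*y**2 + 20*y - 46; no integer root y with |y| ≤ 4.
  x = -2: f_y(-2, y) = -3*y**2 + 18*y - 32; no integer root y with |y| ≤ 4.
  x = -1: f_y(-1, y) = -3*y**2 + 16*y - 22; no integer root y with |y| ≤ 4.
  x = 0: f_y(0, y) = -3*y**2 + 14*y - 16; vanishes at y ∈ {2}. (0, 2): f_x = 0, f = 0 — SINGULAR.
  x = 1: f_y(1, y) = -3*y**2 + 12*y - 14; no integer root y with |y| ≤ 4.
  x = 2: f_y(2, y) = -3*y**2 + 10*y - 16; no integer root y with |y| ≤ 4.
  x = 3: f_y(3, y) = -3*y**2 + 8*y - 22; no integer root y with |y| ≤ 4.
  x = 4: f_y(4, y) = -3*y**2 + 6*y - 32; no integer root y with |y| ≤ 4.
Only singular point on the grid: (0, 2).
Classify: substitute x = 0 + u, y = 2 + v and expand: f = -u**3 - 2*u**2*v - u*v**2 - v**3 + v**2.
No constant or linear terms (consistent with a singular point). Quadratic part: v**2. Cubic part: -u**3 - 2*u**2*v - u*v**2 - v**3.
The quadratic part v**2 is a perfect square, so there is a single (double) tangent line v = 0, i.e. y = 2. Restricting the cubic part to that line (v = 0) leaves -u**3 ≠ 0, so f is not divisible by v and the branch is v² ≈ u**3 to lowest order — this is a cusp.
Classification: cusp.


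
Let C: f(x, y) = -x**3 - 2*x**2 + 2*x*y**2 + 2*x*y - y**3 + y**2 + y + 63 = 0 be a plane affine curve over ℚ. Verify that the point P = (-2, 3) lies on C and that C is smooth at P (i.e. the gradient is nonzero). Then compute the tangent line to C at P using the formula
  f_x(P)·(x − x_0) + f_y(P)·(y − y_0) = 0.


Tangent line at P: 20*x - 48*y + 184 = 0.

Step 1: f(-2, 3) = 0, so P lies on C.
Step 2: partial derivatives
  f_x(x, y) = -3*x**2 - 4*x + 2*y**2 + 2*y, f_y(x, y) = 4*x*y + 2*x - 3*y**2 + 2*y + 1.
  f_x(P) = 20, f_y(P) = -48 (gradient nonzero, so P is smooth).
Step 3: tangent line at P: 20·(x − -2) + -48·(y − 3) = 0.
Expanding: 20*x - 48*y + 184 = 0.


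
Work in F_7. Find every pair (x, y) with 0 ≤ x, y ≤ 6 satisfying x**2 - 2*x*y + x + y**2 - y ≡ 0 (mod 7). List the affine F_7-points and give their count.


Affine F_7-points: {(0, 0), (0, 1), (1, 1), (1, 2), (2, 2), (2, 3), (3, 3), (3, 4), (4, 4), (4, 5), (5, 5), (5, 6), (6, 0), (6, 6)}; count = 14.

For each of the 49 pairs (x, y) ∈ F_7², evaluate f(x, y) mod 7. Record the zeros.
  x = 0: [0↦0, 1↦0, 2↦2, 3↦6, 4↦5, 5↦6, 6↦2]  zeros at y ∈ {0, 1}
  x = 1: [0↦2, 1↦0, 2↦0, 3↦2, 4↦6, 5↦5, 6↦6]  zeros at y ∈ {1, 2}
  x = 2: [0↦6, 1↦2, 2↦0, 3↦0, 4↦2, 5↦6, 6↦5]  zeros at y ∈ {2, 3}
  x = 3: [0↦5, 1↦6, 2↦2, 3↦0, 4↦0, 5↦2, 6↦6]  zeros at y ∈ {3, 4}
  x = 4: [0↦6, 1↦5, 2↦6, 3↦2, 4↦0, 5↦0, 6↦2]  zeros at y ∈ {4, 5}
  x = 5: [0↦2, 1↦6, 2↦5, 3↦6, 4↦2, 5↦0, 6↦0]  zeros at y ∈ {5, 6}
  x = 6: [0↦0, 1↦2, 2↦6, 3↦5, 4↦6, 5↦2, 6↦0]  zeros at y ∈ {0, 6}
Collecting zeros: affine points = {(0, 0), (0, 1), (1, 1), (1, 2), (2, 2), (2, 3), (3, 3), (3, 4), (4, 4), (4, 5), (5, 5), (5, 6), (6, 0), (6, 6)}.
Total count |C(F_7)_aff| = 14.


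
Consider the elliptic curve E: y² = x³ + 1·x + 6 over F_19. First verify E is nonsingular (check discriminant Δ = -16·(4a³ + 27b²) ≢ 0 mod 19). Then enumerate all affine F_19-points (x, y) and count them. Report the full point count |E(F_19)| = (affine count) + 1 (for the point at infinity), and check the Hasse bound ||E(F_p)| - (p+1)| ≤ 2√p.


Affine points = {(0, 5), (0, 14), (2, 4), (2, 15), (3, 6), (3, 13), (4, 6), (4, 13), (6, 0), (10, 3), (10, 16), (12, 6), (12, 13), (14, 3), (14, 16), (18, 2), (18, 17)}; affine count = 17; |E(F_19)| = 18.

Discriminant check: Δ ∝ 4a³ + 27b² = 4·1³ + 27·6² = 4·1 + 27·36 ≡ 7 (mod 19). Nonzero ⇒ E is nonsingular.
For each x ∈ F_19, compute rhs = x³ + 1·x + 6 mod 19, then count y ∈ F_19 with y² ≡ rhs.
  x = 0: rhs = 6, matching y values: 5, 14 (2 points).
  x = 1: rhs = 8, matching y values: none (0 points).
  x = 2: rhs = 16, matching y values: 4, 15 (2 points).
  x = 3: rhs = 17, matching y values: 6, 13 (2 points).
  x = 4: rhs = 17, matching y values: 6, 13 (2 points).
  x = 5: rhs = 3, matching y values: none (0 points).
  x = 6: rhs = 0, matching y values: 0 (1 points).
  x = 7: rhs = 14, matching y values: none (0 points).
  x = 8: rhs = 13, matching y values: none (0 points).
  x = 9: rhs = 3, matching y values: none (0 points).
  x = 10: rhs = 9, matching y values: 3, 16 (2 points).
  x = 11: rhs = 18, matching y values: none (0 points).
  x = 12: rhs = 17, matching y values: 6, 13 (2 points).
  x = 13: rhs = 12, matching y values: none (0 points).
  x = 14: rhs = 9, matching y values: 3, 16 (2 points).
  x = 15: rhs = 14, matching y values: none (0 points).
  x = 16: rhs = 14, matching y values: none (0 points).
  x = 17: rhs = 15, matching y values: none (0 points).
  x = 18: rhs = 4, matching y values: 2, 17 (2 points).
Total affine count: 17.
Full point count |E(F_19)| = 17 + 1 = 18.
Hasse bound: |18 − (19+1)| = |-2| = 2 ≤ 2√19 ≈ 8.7178 ✓.


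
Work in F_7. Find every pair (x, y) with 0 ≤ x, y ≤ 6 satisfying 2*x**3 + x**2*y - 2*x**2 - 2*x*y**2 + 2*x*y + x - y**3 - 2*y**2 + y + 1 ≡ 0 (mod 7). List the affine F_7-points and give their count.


Affine F_7-points: {(0, 4), (1, 2), (1, 3), (1, 5)}; count = 4.

For each of the 49 pairs (x, y) ∈ F_7², evaluate f(x, y) mod 7. Record the zeros.
  x = 0: [0↦1, 1↦6, 2↦1, 3↦1, 4↦0, 5↦6, 6↦6]  zeros at y ∈ {4}
  x = 1: [0↦2, 1↦1, 2↦0, 3↦0, 4↦2, 5↦0, 6↦2]  zeros at y ∈ {2, 3, 5}
  x = 2: [0↦4, 1↦6, 2↦4, 3↦6, 4↦6, 5↦5, 6↦4]  zeros at y ∈ ∅
  x = 3: [0↦5, 1↦5, 2↦4, 3↦3, 4↦3, 5↦5, 6↦3]  zeros at y ∈ ∅
  x = 4: [0↦3, 1↦3, 2↦5, 3↦3, 4↦5, 5↦5, 6↦4]  zeros at y ∈ ∅
  x = 5: [0↦3, 1↦5, 2↦5, 3↦4, 4↦3, 5↦3, 6↦5]  zeros at y ∈ ∅
  x = 6: [0↦3, 1↦2, 2↦2, 3↦4, 4↦2, 5↦4, 6↦4]  zeros at y ∈ ∅
Collecting zeros: affine points = {(0, 4), (1, 2), (1, 3), (1, 5)}.
Total count |C(F_7)_aff| = 4.


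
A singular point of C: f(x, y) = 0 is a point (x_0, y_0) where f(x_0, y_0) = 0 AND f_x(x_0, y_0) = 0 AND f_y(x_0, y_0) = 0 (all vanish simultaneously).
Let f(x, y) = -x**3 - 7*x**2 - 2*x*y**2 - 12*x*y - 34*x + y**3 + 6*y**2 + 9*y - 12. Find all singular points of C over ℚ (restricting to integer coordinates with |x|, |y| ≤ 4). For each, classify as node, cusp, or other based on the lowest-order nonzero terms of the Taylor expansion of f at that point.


Singular points: {(-2, -3)}; classification: node.

Compute partial derivatives:
  f_x = -3*x**2 - 14*x - 2*y**2 - 12*y - 34.
  f_y = -4*x*y - 12*x + 3*y**2 + 12*y + 9.
Scan x_0 ∈ {−4, ..., 4}. For each x_0, f_y(x_0, y) is a polynomial in y; find its integer roots y ∈ {−4, ..., 4}, then test f_x and f at those candidates.
  x = -4: f_y(-4, y) = 3*y**2 + 28*y + 57; vanishes at y ∈ {-3}. (-4, -3): f_x = -8 ≠ 0.
  x = -3: f_y(-3, y) = 3*y**2 + 24*y + 45; vanishes at y ∈ {-3}. (-3, -3): f_x = -1 ≠ 0.
  x = -2: f_y(-2, y) = 3*y**2 + 20*y + 33; vanishes at y ∈ {-3}. (-2, -3): f_x = 0, f = 0 — SINGULAR.
  x = -1: f_y(-1, y) = 3*y**2 + 16*y + 21; vanishes at y ∈ {-3}. (-1, -3): f_x = -5 ≠ 0.
  x = 0: f_y(0, y) = 3*y**2 + 12*y + 9; vanishes at y ∈ {-3, -1}. (0, -3): f_x = -16 ≠ 0; (0, -1): f_x = -24 ≠ 0.
  x = 1: f_y(1, y) = 3*y**2 + 8*y - 3; vanishes at y ∈ {-3}. (1, -3): f_x = -33 ≠ 0.
  x = 2: f_y(2, y) = 3*y**2 + 4*y - 15; vanishes at y ∈ {-3}. (2, -3): f_x = -56 ≠ 0.
  x = 3: f_y(3, y) = 3*y**2 - 27; vanishes at y ∈ {-3, 3}. (3, -3): f_x = -85 ≠ 0; (3, 3): f_x = -157 ≠ 0.
  x = 4: f_y(4, y) = 3*y**2 - 4*y - 39; vanishes at y ∈ {-3}. (4, -3): f_x = -120 ≠ 0.
Only singular point on the grid: (-2, -3).
Classify: substitute x = -2 + u, y = -3 + v and expand: f = -u**3 - u**2 - 2*u*v**2 + v**3 + v**2.
No constant or linear terms (consistent with a singular point). Quadratic part: -u**2 + v**2. Cubic part: -u**3 - 2*u*v**2 + v**3.
The quadratic part v**2 - u**2 = (v − u)(v + u) splits into two distinct linear factors, so there are two distinct tangent lines y − -3 = ±(x − -2) — this is a node (ordinary double point).
Classification: node.


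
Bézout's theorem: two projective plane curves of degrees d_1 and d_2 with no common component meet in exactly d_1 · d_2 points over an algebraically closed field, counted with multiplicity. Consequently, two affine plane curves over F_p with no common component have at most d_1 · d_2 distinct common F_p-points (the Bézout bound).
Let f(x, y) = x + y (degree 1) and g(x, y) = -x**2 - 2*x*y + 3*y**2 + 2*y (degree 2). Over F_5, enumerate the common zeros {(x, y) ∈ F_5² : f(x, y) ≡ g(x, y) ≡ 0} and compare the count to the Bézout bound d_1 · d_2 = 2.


Common zeros: {(0, 0), (3, 2)}; count = 2; Bézout bound = 2.

deg(f) = 1, deg(g) = 2, so Bézout bound = 2.
Scan x ∈ F_5. For each x, list the y ∈ F_5 with f(x, y) ≡ 0 and those with g(x, y) ≡ 0 (mod 5); the common zeros in that column are the intersection.
  x = 0: f ≡ 0 at y ∈ {0}; g ≡ 0 at y ∈ {0, 1}; common: {0}.
  x = 1: f ≡ 0 at y ∈ {4}; g ≡ 0 at y ∈ ∅; common: ∅.
  x = 2: f ≡ 0 at y ∈ {3}; g ≡ 0 at y ∈ ∅; common: ∅.
  x = 3: f ≡ 0 at y ∈ {2}; g ≡ 0 at y ∈ {1, 2}; common: {2}.
  x = 4: f ≡ 0 at y ∈ {1}; g ≡ 0 at y ∈ ∅; common: ∅.
Collecting: common zeros = {(0, 0), (3, 2)}, so the count is 2.
Comparison with the Bézout bound: 2 ≤ 2 = deg(f)·deg(g), as expected for curves with no common component (the bound is attained).


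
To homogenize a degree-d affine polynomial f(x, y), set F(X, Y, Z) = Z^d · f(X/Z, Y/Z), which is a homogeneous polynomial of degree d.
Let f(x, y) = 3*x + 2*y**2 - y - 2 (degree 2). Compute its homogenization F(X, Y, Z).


F(X, Y, Z) = 3*X*Z + 2*Y**2 - Y*Z - 2*Z**2

deg(f) = 2.
Substitute x = X/Z, y = Y/Z into f, then multiply by Z^2.
  monomial 3·x^1·y^0 ↦ 3·X^1·Y^0·Z^1.
  monomial 2·x^0·y^2 ↦ 2·X^0·Y^2·Z^0.
  monomial -1·x^0·y^1 ↦ -1·X^0·Y^1·Z^1.
  monomial -2·x^0·y^0 ↦ -2·X^0·Y^0·Z^2.
Collecting: F(X, Y, Z) = 3*X*Z + 2*Y**2 - Y*Z - 2*Z**2.


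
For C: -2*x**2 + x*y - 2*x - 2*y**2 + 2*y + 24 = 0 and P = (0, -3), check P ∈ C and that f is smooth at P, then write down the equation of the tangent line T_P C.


Tangent line at P: -5*x + 14*y + 42 = 0.

Step 1: f(0, -3) = 0, so P lies on C.
Step 2: partial derivatives
  f_x(x, y) = -4*x + y - 2, f_y(x, y) = x - 4*y + 2.
  f_x(P) = -5, f_y(P) = 14 (gradient nonzero, so P is smooth).
Step 3: tangent line at P: -5·(x − 0) + 14·(y − -3) = 0.
Expanding: -5*x + 14*y + 42 = 0.


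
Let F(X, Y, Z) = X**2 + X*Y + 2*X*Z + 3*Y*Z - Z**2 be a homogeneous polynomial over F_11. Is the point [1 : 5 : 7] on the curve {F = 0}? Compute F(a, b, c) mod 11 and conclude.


F(1,5,7) ≡ 10 (mod 11); P is NOT on the curve.

Evaluate F(1, 5, 7) term-by-term (mod 11).
  X**2 ↦ 1·1·1·1 = 1
  X*Y ↦ 1·1·5·1 = 5
  2*X*Z ↦ 2·1·1·7 = 14
  3*Y*Z ↦ 3·1·5·7 = 105
  -Z**2 ↦ -1·1·1·49 = -49
Sum: F(1, 5, 7) = (1) + (5) + (14) + (105) + (-49) = 76.
Reducing mod 11: 76 ≡ 10 (mod 11).
Since F(a, b, c) ≡ 10 ≠ 0 (mod 11), P does NOT lie on the curve.


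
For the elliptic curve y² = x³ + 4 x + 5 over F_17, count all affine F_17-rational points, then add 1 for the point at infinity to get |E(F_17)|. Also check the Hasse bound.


Affine points = {(2, 2), (2, 15), (4, 0), (7, 6), (7, 11), (10, 5), (10, 12), (12, 8), (12, 9), (14, 0), (16, 0)}; affine count = 11; |E(F_17)| = 12.

Discriminant check: Δ ∝ 4a³ + 27b² = 4·4³ + 27·5² = 4·64 + 27·25 ≡ 13 (mod 17). Nonzero ⇒ E is nonsingular.
For each x ∈ F_17, compute rhs = x³ + 4·x + 5 mod 17, then count y ∈ F_17 with y² ≡ rhs.
  x = 0: rhs = 5, matching y values: none (0 points).
  x = 1: rhs = 10, matching y values: none (0 points).
  x = 2: rhs = 4, matching y values: 2, 15 (2 points).
  x = 3: rhs = 10, matching y values: none (0 points).
  x = 4: rhs = 0, matching y values: 0 (1 points).
  x = 5: rhs = 14, matching y values: none (0 points).
  x = 6: rhs = 7, matching y values: none (0 points).
  x = 7: rhs = 2, matching y values: 6, 11 (2 points).
  x = 8: rhs = 5, matching y values: none (0 points).
  x = 9: rhs = 5, matching y values: none (0 points).
  x = 10: rhs = 8, matching y values: 5, 12 (2 points).
  x = 11: rhs = 3, matching y values: none (0 points).
  x = 12: rhs = 13, matching y values: 8, 9 (2 points).
  x = 13: rhs = 10, matching y values: none (0 points).
  x = 14: rhs = 0, matching y values: 0 (1 points).
  x = 15: rhs = 6, matching y values: none (0 points).
  x = 16: rhs = 0, matching y values: 0 (1 points).
Total affine count: 11.
Full point count |E(F_17)| = 11 + 1 = 12.
Hasse bound: |12 − (17+1)| = |-6| = 6 ≤ 2√17 ≈ 8.2462 ✓.


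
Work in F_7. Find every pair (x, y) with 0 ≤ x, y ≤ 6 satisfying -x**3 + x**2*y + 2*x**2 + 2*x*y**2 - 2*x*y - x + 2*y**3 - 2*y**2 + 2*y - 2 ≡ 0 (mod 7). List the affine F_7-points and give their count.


Affine F_7-points: {(0, 1), (3, 0), (3, 2), (3, 3), (5, 2), (6, 3)}; count = 6.

For each of the 49 pairs (x, y) ∈ F_7², evaluate f(x, y) mod 7. Record the zeros.
  x = 0: [0↦5, 1↦0, 2↦3, 3↦5, 4↦4, 5↦5, 6↦6]  zeros at y ∈ {1}
  x = 1: [0↦5, 1↦1, 2↦2, 3↦6, 4↦4, 5↦1, 6↦2]  zeros at y ∈ ∅
  x = 2: [0↦3, 1↦2, 2↦3, 3↦4, 4↦3, 5↦5, 6↦1]  zeros at y ∈ ∅
  x = 3: [0↦0, 1↦4, 2↦0, 3↦0, 4↦2, 5↦4, 6↦4]  zeros at y ∈ {0, 2, 3}
  x = 4: [0↦4, 1↦1, 2↦1, 3↦2, 4↦2, 5↦6, 6↦5]  zeros at y ∈ ∅
  x = 5: [0↦2, 1↦1, 2↦0, 3↦4, 4↦4, 5↦5, 6↦5]  zeros at y ∈ {2}
  x = 6: [0↦2, 1↦5, 2↦5, 3↦0, 4↦2, 5↦2, 6↦5]  zeros at y ∈ {3}
Collecting zeros: affine points = {(0, 1), (3, 0), (3, 2), (3, 3), (5, 2), (6, 3)}.
Total count |C(F_7)_aff| = 6.


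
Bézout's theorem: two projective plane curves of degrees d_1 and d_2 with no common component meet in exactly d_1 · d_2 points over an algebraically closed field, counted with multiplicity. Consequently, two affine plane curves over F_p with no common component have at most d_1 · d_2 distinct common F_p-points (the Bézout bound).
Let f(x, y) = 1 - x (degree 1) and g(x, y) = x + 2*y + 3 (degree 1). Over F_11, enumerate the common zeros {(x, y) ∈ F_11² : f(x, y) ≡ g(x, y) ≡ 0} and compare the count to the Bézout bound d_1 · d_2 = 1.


Common zeros: {(1, 9)}; count = 1; Bézout bound = 1.

deg(f) = 1, deg(g) = 1, so Bézout bound = 1.
Scan x ∈ F_11. For each x, list the y ∈ F_11 with f(x, y) ≡ 0 and those with g(x, y) ≡ 0 (mod 11); the common zeros in that column are the intersection.
  x = 0: f ≡ 0 at y ∈ ∅; g ≡ 0 at y ∈ {4}; common: ∅.
  x = 1: f ≡ 0 at y ∈ {0, 1, 2, 3, 4, 5, 6, 7, 8, 9, 10}; g ≡ 0 at y ∈ {9}; common: {9}.
  x = 2: f ≡ 0 at y ∈ ∅; g ≡ 0 at y ∈ {3}; common: ∅.
  x = 3: f ≡ 0 at y ∈ ∅; g ≡ 0 at y ∈ {8}; common: ∅.
  x = 4: f ≡ 0 at y ∈ ∅; g ≡ 0 at y ∈ {2}; common: ∅.
  x = 5: f ≡ 0 at y ∈ ∅; g ≡ 0 at y ∈ {7}; common: ∅.
  x = 6: f ≡ 0 at y ∈ ∅; g ≡ 0 at y ∈ {1}; common: ∅.
  x = 7: f ≡ 0 at y ∈ ∅; g ≡ 0 at y ∈ {6}; common: ∅.
  x = 8: f ≡ 0 at y ∈ ∅; g ≡ 0 at y ∈ {0}; common: ∅.
  x = 9: f ≡ 0 at y ∈ ∅; g ≡ 0 at y ∈ {5}; common: ∅.
  x = 10: f ≡ 0 at y ∈ ∅; g ≡ 0 at y ∈ {10}; common: ∅.
Collecting: common zeros = {(1, 9)}, so the count is 1.
Comparison with the Bézout bound: 1 ≤ 1 = deg(f)·deg(g), as expected for curves with no common component (the bound is attained).


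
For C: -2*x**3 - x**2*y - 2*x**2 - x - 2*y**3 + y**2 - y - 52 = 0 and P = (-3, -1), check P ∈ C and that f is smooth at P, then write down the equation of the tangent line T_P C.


Tangent line at P: -49*x - 18*y - 165 = 0.

Step 1: f(-3, -1) = 0, so P lies on C.
Step 2: partial derivatives
  f_x(x, y) = -6*x**2 - 2*x*y - 4*x - 1, f_y(x, y) = -x**2 - 6*y**2 + 2*y - 1.
  f_x(P) = -49, f_y(P) = -18 (gradient nonzero, so P is smooth).
Step 3: tangent line at P: -49·(x − -3) + -18·(y − -1) = 0.
Expanding: -49*x - 18*y - 165 = 0.


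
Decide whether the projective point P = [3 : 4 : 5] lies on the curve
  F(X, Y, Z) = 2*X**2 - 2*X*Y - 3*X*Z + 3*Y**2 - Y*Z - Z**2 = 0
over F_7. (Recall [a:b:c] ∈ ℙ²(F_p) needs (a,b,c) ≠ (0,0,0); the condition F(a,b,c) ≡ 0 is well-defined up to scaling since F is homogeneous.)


F(3,4,5) ≡ 1 (mod 7); P is NOT on the curve.

Evaluate F(3, 4, 5) term-by-term (mod 7).
  2*X**2 ↦ 2·9·1·1 = 18
  -2*X*Y ↦ -2·3·4·1 = -24
  -3*X*Z ↦ -3·3·1·5 = -45
  3*Y**2 ↦ 3·1·16·1 = 48
  -Y*Z ↦ -1·1·4·5 = -20
  -Z**2 ↦ -1·1·1·25 = -25
Sum: F(3, 4, 5) = (18) + (-24) + (-45) + (48) + (-20) + (-25) = -48.
Reducing mod 7: -48 ≡ 1 (mod 7).
Since F(a, b, c) ≡ 1 ≠ 0 (mod 7), P does NOT lie on the curve.


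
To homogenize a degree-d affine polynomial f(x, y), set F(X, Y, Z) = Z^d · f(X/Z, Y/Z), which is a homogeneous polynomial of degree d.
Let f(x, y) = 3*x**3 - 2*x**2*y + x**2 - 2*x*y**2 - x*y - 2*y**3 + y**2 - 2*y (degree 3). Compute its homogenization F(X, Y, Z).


F(X, Y, Z) = 3*X**3 - 2*X**2*Y + X**2*Z - 2*X*Y**2 - X*Y*Z - 2*Y**3 + Y**2*Z - 2*Y*Z**2

deg(f) = 3.
Substitute x = X/Z, y = Y/Z into f, then multiply by Z^3.
  monomial 3·x^3·y^0 ↦ 3·X^3·Y^0·Z^0.
  monomial -2·x^2·y^1 ↦ -2·X^2·Y^1·Z^0.
  monomial 1·x^2·y^0 ↦ 1·X^2·Y^0·Z^1.
  monomial -2·x^1·y^2 ↦ -2·X^1·Y^2·Z^0.
  monomial -1·x^1·y^1 ↦ -1·X^1·Y^1·Z^1.
  monomial -2·x^0·y^3 ↦ -2·X^0·Y^3·Z^0.
  monomial 1·x^0·y^2 ↦ 1·X^0·Y^2·Z^1.
  monomial -2·x^0·y^1 ↦ -2·X^0·Y^1·Z^2.
Collecting: F(X, Y, Z) = 3*X**3 - 2*X**2*Y + X**2*Z - 2*X*Y**2 - X*Y*Z - 2*Y**3 + Y**2*Z - 2*Y*Z**2.


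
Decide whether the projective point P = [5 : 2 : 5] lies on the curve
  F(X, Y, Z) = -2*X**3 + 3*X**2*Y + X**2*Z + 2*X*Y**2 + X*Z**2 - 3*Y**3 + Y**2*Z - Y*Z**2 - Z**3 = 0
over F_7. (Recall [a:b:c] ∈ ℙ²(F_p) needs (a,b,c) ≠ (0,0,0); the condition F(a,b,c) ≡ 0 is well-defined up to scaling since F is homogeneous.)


F(5,2,5) ≡ 4 (mod 7); P is NOT on the curve.

Evaluate F(5, 2, 5) term-by-term (mod 7).
  -2*X**3 ↦ -2·125·1·1 = -250
  3*X**2*Y ↦ 3·25·2·1 = 150
  X**2*Z ↦ 1·25·1·5 = 125
  2*X*Y**2 ↦ 2·5·4·1 = 40
  X*Z**2 ↦ 1·5·1·25 = 125
  -3*Y**3 ↦ -3·1·8·1 = -24
  Y**2*Z ↦ 1·1·4·5 = 20
  -Y*Z**2 ↦ -1·1·2·25 = -50
  -Z**3 ↦ -1·1·1·125 = -125
Sum: F(5, 2, 5) = (-250) + (150) + (125) + (40) + (125) + (-24) + (20) + (-50) + (-125) = 11.
Reducing mod 7: 11 ≡ 4 (mod 7).
Since F(a, b, c) ≡ 4 ≠ 0 (mod 7), P does NOT lie on the curve.


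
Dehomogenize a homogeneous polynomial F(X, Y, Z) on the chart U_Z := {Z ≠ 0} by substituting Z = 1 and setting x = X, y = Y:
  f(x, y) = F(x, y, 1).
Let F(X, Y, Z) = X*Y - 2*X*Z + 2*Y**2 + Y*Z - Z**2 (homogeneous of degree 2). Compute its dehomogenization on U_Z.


f(x, y) = x*y - 2*x + 2*y**2 + y - 1

On U_Z we set Z = 1. Each monomial c·X^i·Y^j·Z^k in F becomes c·x^i·y^j·1^k = c·x^i·y^j.
Substituting Z = 1: F(X, Y, 1) = x*y - 2*x + 2*y**2 + y - 1.
Note: deg(f) ≤ deg(F) = 2; strict inequality happens when F is divisible by Z (lost terms).


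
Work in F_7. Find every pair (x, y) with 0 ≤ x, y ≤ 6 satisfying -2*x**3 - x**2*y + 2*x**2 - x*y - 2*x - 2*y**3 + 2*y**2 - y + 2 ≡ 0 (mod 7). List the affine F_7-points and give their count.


Affine F_7-points: {(0, 4), (0, 5), (0, 6), (1, 0), (1, 2), (1, 6), (2, 5), (4, 6), (6, 1)}; count = 9.

For each of the 49 pairs (x, y) ∈ F_7², evaluate f(x, y) mod 7. Record the zeros.
  x = 0: [0↦2, 1↦1, 2↦6, 3↦5, 4↦0, 5↦0, 6↦0]  zeros at y ∈ {4, 5, 6}
  x = 1: [0↦0, 1↦4, 2↦0, 3↦4, 4↦4, 5↦2, 6↦0]  zeros at y ∈ {0, 2, 6}
  x = 2: [0↦4, 1↦4, 2↦3, 3↦3, 4↦6, 5↦0, 6↦1]  zeros at y ∈ {5}
  x = 3: [0↦2, 1↦3, 2↦3, 3↦4, 4↦1, 5↦3, 6↦5]  zeros at y ∈ ∅
  x = 4: [0↦3, 1↦3, 2↦2, 3↦2, 4↦5, 5↦6, 6↦0]  zeros at y ∈ {6}
  x = 5: [0↦2, 1↦6, 2↦2, 3↦6, 4↦6, 5↦4, 6↦2]  zeros at y ∈ ∅
  x = 6: [0↦1, 1↦0, 2↦5, 3↦4, 4↦6, 5↦6, 6↦6]  zeros at y ∈ {1}
Collecting zeros: affine points = {(0, 4), (0, 5), (0, 6), (1, 0), (1, 2), (1, 6), (2, 5), (4, 6), (6, 1)}.
Total count |C(F_7)_aff| = 9.
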